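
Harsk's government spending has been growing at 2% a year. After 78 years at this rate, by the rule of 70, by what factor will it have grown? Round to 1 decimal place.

Doubling time ≈ 70/2 = 35.00 years.
78 years / 35.00 ≈ 2.23 doublings → factor 2^2.23 ≈ 4.7.

4.7 times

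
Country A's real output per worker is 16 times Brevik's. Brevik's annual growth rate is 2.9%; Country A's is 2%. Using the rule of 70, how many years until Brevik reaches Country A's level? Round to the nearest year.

roughly 311 years

Brevik gains on Country A at 2.9% − 2% = 0.9 points a year.
At that relative rate the gap halves every 70/0.9 ≈ 77.78 years.
A 16 times gap closes after 4 halvings: 4 × 77.78 ≈ 311 years.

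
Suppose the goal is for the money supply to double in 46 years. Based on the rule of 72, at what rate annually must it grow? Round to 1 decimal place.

1.6% annually

72 / 46 ≈ 1.57, so about 1.6% annually.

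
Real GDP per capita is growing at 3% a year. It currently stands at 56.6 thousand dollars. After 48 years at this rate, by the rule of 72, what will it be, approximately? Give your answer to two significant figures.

Doubling time ≈ 72/3 = 24.00 years.
48 years is 48/24.00 ≈ 2.00 doublings, a factor of 2^2.00 ≈ 4.00.
56.6 × 4.00 ≈ 230 thousand dollars.

≈ 230 thousand dollars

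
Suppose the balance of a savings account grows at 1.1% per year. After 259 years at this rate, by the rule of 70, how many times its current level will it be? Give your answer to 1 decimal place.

about 16.8 times

Doubling time ≈ 70/1.1 = 63.64 years.
259 years / 63.64 ≈ 4.07 doublings → factor 2^4.07 ≈ 16.8.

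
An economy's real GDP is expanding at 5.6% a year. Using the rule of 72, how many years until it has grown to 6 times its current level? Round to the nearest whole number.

≈ 33 years

One doubling takes 72/5.6 = 12.86 years.
6× is log₂ 6 ≈ 2.58 doublings, so ≈ 2.58 × 12.86 = 33 years.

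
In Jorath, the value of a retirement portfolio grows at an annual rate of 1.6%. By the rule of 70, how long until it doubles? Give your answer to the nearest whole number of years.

≈ 44 years

At 1.6%, doubling takes about 70/1.6 = 43.75 years.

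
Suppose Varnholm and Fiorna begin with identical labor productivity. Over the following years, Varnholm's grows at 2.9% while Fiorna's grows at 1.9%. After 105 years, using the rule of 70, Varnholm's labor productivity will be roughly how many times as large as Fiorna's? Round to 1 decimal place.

≈ 2.8 times

Only the 1-point difference matters.
70/1 ≈ 70.00 years per doubling of the ratio; 105 years gives 1.50 doublings, so ≈ 2.8×.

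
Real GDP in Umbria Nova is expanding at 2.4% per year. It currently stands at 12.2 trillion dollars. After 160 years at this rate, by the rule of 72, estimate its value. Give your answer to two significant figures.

Doubling time ≈ 72/2.4 = 30.00 years.
160 years is 160/30.00 ≈ 5.33 doublings, a factor of 2^5.33 ≈ 40.22.
12.2 × 40.22 ≈ 490 trillion dollars.

roughly 490 trillion dollars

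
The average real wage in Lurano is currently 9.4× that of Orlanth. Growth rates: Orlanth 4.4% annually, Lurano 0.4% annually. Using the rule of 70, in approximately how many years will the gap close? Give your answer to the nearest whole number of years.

roughly 57 years

Orlanth gains on Lurano at 4.4% − 0.4% = 4 points a year.
At that relative rate the gap halves every 70/4 ≈ 17.50 years.
A 9.4× gap takes log₂(9.4) ≈ 3.23 halvings to close: 3.23 × 17.50 ≈ 57 years.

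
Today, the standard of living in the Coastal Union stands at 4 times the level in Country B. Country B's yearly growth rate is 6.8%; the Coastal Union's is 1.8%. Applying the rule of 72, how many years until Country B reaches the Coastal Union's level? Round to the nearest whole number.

around 29 years

The growth-rate gap is 6.8% − 1.8% = 5 percentage points.
So the ratio between them halves every 72/5 ≈ 14.40 years.
A 4 times gap closes after 2 halvings: 2 × 14.40 ≈ 29 years.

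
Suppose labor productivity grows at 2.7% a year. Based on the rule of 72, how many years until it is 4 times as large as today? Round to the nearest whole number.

One doubling takes 72/2.7 = 26.67 years.
4× is 2 doublings, so 2 × 26.67 ≈ 53 years.

around 53 years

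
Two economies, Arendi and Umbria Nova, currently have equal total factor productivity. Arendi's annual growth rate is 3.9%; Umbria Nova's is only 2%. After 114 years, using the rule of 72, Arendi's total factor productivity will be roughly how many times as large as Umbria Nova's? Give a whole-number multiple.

Rate gap = 3.9% − 2% = 1.9 points.
The ratio doubles every 72/1.9 ≈ 37.89 years.
114/37.89 ≈ 3.01 doublings → ratio ≈ 2^3.01 ≈ 8.

≈ 8 times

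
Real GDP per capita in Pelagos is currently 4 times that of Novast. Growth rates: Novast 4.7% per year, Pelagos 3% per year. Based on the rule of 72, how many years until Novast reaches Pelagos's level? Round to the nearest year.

≈ 85 years

What matters is the difference: 1.7 pp.
Rule of 72 on the gap: the ratio halves every 72/1.7 ≈ 42.35 years.
A 4 times gap closes after 2 halvings: 2 × 42.35 ≈ 85 years.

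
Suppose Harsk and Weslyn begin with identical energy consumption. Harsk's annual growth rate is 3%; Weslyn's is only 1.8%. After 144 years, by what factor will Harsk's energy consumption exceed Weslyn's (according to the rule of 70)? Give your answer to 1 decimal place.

around 5.5 times

Only the 1.2-point difference matters.
70/1.2 ≈ 58.33 years per doubling of the ratio; 144 years gives 2.47 doublings, so ≈ 5.5×.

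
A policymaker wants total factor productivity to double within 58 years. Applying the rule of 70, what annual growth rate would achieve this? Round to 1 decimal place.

roughly 1.2% annually

70 / 58 ≈ 1.21, so about 1.2% annually.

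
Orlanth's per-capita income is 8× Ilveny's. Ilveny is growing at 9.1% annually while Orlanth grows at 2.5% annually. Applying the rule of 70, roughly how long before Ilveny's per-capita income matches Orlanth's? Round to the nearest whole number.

32 years

What matters is the difference: 6.6 pp.
Rule of 70 on the gap: the ratio halves every 70/6.6 ≈ 10.61 years.
An 8× gap closes after 3 halvings: 3 × 10.61 ≈ 32 years.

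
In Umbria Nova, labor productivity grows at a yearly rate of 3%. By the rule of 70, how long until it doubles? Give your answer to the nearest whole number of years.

At 3%, doubling takes about 70/3 = 23.33 years.

23 years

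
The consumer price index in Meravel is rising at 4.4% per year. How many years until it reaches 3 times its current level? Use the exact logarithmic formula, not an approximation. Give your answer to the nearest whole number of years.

26 years

t = ln(3) / ln(1 + 0.044) = 1.0986 / 0.043059 ≈ 25.51.
≈ 26 years.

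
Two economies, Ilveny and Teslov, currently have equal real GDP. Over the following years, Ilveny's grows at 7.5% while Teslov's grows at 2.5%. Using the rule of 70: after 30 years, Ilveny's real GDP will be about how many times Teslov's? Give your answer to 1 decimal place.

Only the 5-point difference matters.
70/5 ≈ 14.00 years per doubling of the ratio; 30 years gives 2.14 doublings, so ≈ 4.4×.

roughly 4.4 times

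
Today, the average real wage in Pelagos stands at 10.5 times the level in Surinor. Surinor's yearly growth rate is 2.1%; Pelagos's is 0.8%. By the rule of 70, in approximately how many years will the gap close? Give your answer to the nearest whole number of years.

around 183 years

What matters is the difference: 1.3 pp.
Rule of 70 on the gap: the ratio halves every 70/1.3 ≈ 53.85 years.
A 10.5 times gap takes log₂(10.5) ≈ 3.39 halvings to close: 3.39 × 53.85 ≈ 183 years.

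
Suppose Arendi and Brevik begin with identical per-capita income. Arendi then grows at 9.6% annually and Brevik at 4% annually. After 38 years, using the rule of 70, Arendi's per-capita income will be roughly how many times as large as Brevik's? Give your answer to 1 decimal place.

Arendi pulls ahead at 5.6 pp per year, so the ratio doubles every 70/5.6 ≈ 12.50 years.
In 38 years that's 3.04 doublings: 2^3.04 ≈ 8.2.

≈ 8.2 times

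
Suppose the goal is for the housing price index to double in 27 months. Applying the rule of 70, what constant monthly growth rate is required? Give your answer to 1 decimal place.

70 / 27 ≈ 2.59, so about 2.6% per month.

around 2.6%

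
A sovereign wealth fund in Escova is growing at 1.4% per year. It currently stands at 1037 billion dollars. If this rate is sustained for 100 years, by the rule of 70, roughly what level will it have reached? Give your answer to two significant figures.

about 4100 billion dollars

It doubles every 70/1.4 ≈ 50.00 years, so 100 years is 2.00 doublings.
2^2.00 ≈ 4.00; 1037 × 4.00 ≈ 4100 billion dollars.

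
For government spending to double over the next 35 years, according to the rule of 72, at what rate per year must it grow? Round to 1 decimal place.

about 2.1%

72 / 35 ≈ 2.06, so about 2.1% per year.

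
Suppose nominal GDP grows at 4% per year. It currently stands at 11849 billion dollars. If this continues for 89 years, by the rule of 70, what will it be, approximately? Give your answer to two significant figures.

about 400000 billion dollars

It doubles every 70/4 ≈ 17.50 years, so 89 years is 5.09 doublings.
2^5.09 ≈ 34.06; 11849 × 34.06 ≈ 400000 billion dollars.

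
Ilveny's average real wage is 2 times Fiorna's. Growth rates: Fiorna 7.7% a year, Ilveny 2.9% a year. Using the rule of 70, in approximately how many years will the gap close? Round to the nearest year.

What matters is the difference: 4.8 pp.
Rule of 70 on the gap: the ratio halves every 70/4.8 ≈ 14.58 years.
A 2 times gap closes after 1 halving: 1 × 14.58 ≈ 15 years.

roughly 15 years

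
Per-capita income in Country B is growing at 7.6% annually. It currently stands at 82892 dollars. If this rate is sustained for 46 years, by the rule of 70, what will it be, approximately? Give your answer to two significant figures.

It doubles every 70/7.6 ≈ 9.21 years, so 46 years is 4.99 doublings.
2^4.99 ≈ 31.78; 82892 × 31.78 ≈ 2600000 dollars.

2600000 dollars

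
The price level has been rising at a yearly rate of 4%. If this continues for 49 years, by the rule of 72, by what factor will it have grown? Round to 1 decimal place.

approximately 6.6 times

Doubles every ≈ 18.00 years (72/4).
49 years is 2.72 doublings; 2^2.72 ≈ 6.6×.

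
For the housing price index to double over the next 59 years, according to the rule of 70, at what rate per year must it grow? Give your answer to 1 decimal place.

approximately 1.2%

70 / 59 ≈ 1.19, so about 1.2% per year.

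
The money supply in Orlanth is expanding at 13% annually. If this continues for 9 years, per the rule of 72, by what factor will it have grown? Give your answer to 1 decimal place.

approximately 3.1 times

Doubles every ≈ 5.54 years (72/13).
9 years is 1.62 doublings; 2^1.62 ≈ 3.1×.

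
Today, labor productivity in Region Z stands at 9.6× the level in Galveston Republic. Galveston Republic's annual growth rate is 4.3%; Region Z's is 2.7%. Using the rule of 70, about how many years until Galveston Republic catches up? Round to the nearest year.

approximately 143 years

The growth-rate gap is 4.3% − 2.7% = 1.6 percentage points.
So the ratio between them halves every 70/1.6 ≈ 43.75 years.
A 9.6× gap takes log₂(9.6) ≈ 3.26 halvings to close: 3.26 × 43.75 ≈ 143 years.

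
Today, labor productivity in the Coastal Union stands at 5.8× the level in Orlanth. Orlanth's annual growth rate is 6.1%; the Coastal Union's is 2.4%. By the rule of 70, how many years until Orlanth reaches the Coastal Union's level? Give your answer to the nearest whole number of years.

Orlanth gains on the Coastal Union at 6.1% − 2.4% = 3.7 points a year.
At that relative rate the gap halves every 70/3.7 ≈ 18.92 years.
A 5.8× gap takes log₂(5.8) ≈ 2.54 halvings to close: 2.54 × 18.92 ≈ 48 years.

approximately 48 years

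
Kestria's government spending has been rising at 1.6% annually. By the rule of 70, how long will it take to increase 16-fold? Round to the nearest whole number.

At 1.6% it doubles every 70/1.6 ≈ 43.75 years.
16 = 2^4, so 4 doublings → 175 years.

approximately 175 years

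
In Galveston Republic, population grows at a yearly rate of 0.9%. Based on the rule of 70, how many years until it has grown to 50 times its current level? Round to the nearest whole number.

approximately 439 years

At 0.9% it doubles every 70/0.9 ≈ 77.78 years.
Reaching 50× takes log₂(50) ≈ 5.64 doublings.
5.64 × 77.78 ≈ 439 years.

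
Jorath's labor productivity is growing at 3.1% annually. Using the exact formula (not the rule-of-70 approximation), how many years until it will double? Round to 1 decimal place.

22.7 years

t = ln(2) / ln(1 + 0.031) = 0.6931 / 0.030529 ≈ 22.70.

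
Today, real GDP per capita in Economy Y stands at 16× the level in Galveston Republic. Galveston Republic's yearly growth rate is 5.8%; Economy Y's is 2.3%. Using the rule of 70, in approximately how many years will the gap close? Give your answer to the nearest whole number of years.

80 years

What matters is the difference: 3.5 pp.
Rule of 70 on the gap: the ratio halves every 70/3.5 ≈ 20.00 years.
A 16× gap closes after 4 halvings: 4 × 20.00 ≈ 80 years.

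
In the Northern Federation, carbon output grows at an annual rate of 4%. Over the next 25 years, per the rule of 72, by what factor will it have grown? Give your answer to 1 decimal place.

Doubling time ≈ 72/4 = 18.00 years.
25 years / 18.00 ≈ 1.39 doublings → factor 2^1.39 ≈ 2.6.

approximately 2.6 times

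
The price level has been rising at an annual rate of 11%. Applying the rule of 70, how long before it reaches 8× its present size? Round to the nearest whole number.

One doubling takes 70/11 = 6.36 years.
Getting to 8× needs 3 doublings: 3 × 6.36 ≈ 19 years.

about 19 years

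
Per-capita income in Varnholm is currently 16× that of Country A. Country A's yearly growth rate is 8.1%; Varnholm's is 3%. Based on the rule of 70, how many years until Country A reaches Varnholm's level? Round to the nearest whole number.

The growth-rate gap is 8.1% − 3% = 5.1 percentage points.
So the ratio between them halves every 70/5.1 ≈ 13.73 years.
A 16× gap closes after 4 halvings: 4 × 13.73 ≈ 55 years.

around 55 years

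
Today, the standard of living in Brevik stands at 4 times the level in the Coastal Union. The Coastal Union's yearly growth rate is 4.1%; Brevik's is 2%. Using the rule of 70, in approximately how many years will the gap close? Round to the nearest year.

the Coastal Union gains on Brevik at 4.1% − 2% = 2.1 points a year.
At that relative rate the gap halves every 70/2.1 ≈ 33.33 years.
A 4 times gap closes after 2 halvings: 2 × 33.33 ≈ 67 years.

around 67 years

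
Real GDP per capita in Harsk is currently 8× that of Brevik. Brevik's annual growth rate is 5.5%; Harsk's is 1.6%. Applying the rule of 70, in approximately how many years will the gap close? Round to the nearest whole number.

The growth-rate gap is 5.5% − 1.6% = 3.9 percentage points.
So the ratio between them halves every 70/3.9 ≈ 17.95 years.
An 8× gap closes after 3 halvings: 3 × 17.95 ≈ 54 years.

about 54 years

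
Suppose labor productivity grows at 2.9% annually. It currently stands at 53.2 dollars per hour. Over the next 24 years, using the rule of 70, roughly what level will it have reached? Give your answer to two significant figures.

Doubling time ≈ 70/2.9 = 24.14 years.
24 years is 24/24.14 ≈ 0.99 doublings, a factor of 2^0.99 ≈ 1.99.
53.2 × 1.99 ≈ 110 dollars per hour.

around 110 dollars per hour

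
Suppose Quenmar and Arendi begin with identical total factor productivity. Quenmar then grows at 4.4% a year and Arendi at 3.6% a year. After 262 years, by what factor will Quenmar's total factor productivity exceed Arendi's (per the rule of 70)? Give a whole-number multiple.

8 times

Quenmar pulls ahead at 0.8 pp per year, so the ratio doubles every 70/0.8 ≈ 87.50 years.
In 262 years that's 2.99 doublings: 2^2.99 ≈ 8.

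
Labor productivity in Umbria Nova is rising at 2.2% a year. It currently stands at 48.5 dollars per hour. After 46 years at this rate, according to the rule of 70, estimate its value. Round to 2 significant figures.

130 dollars per hour

It doubles every 70/2.2 ≈ 31.82 years, so 46 years is 1.45 doublings.
2^1.45 ≈ 2.73; 48.5 × 2.73 ≈ 130 dollars per hour.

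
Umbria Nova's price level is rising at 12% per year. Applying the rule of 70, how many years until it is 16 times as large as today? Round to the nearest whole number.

At 12% it doubles every 70/12 ≈ 5.83 years.
16 = 2^4, so 4 doublings → 23 years.

roughly 23 years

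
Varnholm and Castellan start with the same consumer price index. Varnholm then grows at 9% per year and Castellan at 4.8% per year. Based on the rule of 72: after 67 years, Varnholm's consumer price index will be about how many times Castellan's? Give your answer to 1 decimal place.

roughly 15.0 times

Rate gap = 9% − 4.8% = 4.2 points.
The ratio doubles every 72/4.2 ≈ 17.14 years.
67/17.14 ≈ 3.91 doublings → ratio ≈ 2^3.91 ≈ 15.0.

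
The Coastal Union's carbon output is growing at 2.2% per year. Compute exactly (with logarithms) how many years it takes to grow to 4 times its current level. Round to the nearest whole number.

t = ln(4) / ln(1 + 0.022) = 1.3863 / 0.021761 ≈ 63.71.
≈ 64 years.

64 years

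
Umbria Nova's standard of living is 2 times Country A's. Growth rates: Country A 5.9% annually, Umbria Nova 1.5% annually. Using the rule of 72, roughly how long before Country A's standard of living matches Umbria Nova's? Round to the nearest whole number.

about 16 years

The growth-rate gap is 5.9% − 1.5% = 4.4 percentage points.
So the ratio between them halves every 72/4.4 ≈ 16.36 years.
A 2 times gap closes after 1 halving: 1 × 16.36 ≈ 16 years.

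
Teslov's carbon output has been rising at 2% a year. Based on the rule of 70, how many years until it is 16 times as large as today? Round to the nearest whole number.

roughly 140 years

Doubling time ≈ 70/2 = 35.00 years.
16× is 4 doublings, so 4 × 35.00 ≈ 140 years.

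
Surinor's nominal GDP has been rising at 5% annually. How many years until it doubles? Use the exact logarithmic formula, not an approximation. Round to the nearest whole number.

14 years

t = ln(2) / ln(1 + 0.05) = 0.6931 / 0.048790 ≈ 14.21.
≈ 14 years.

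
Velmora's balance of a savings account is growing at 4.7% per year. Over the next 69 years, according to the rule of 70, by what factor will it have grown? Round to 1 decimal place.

Doubles every ≈ 14.89 years (70/4.7).
69 years is 4.63 doublings; 2^4.63 ≈ 24.8×.

roughly 24.8 times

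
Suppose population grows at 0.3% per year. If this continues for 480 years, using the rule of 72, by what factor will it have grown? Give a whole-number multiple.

At 0.3% one doubling takes ≈ 240.00 years; 480 years is 2 of them, so ×4.

approximately 4 times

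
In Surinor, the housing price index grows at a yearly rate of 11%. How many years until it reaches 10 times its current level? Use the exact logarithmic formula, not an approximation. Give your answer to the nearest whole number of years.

t = ln(10) / ln(1 + 0.11) = 2.3026 / 0.104360 ≈ 22.06.
≈ 22 years.

22 years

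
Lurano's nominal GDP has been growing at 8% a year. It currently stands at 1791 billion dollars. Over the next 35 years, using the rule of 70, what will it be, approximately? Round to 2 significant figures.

approximately 29000 billion dollars

Doubling time ≈ 70/8 = 8.75 years.
35 years is 35/8.75 ≈ 4.00 doublings, a factor of 2^4.00 ≈ 16.00.
1791 × 16.00 ≈ 29000 billion dollars.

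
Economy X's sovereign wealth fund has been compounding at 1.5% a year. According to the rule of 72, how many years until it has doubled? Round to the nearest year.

about 48 years

At 1.5%, doubling takes about 72/1.5 = 48.00 years.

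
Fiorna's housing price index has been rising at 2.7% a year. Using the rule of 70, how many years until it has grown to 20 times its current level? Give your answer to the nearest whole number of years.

≈ 112 years

One doubling takes 70/2.7 = 25.93 years.
20× is log₂ 20 ≈ 4.32 doublings, so ≈ 4.32 × 25.93 = 112 years.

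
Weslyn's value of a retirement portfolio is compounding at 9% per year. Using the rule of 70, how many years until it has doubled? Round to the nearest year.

At 9%, doubling takes about 70/9 = 7.78 years.

approximately 8 years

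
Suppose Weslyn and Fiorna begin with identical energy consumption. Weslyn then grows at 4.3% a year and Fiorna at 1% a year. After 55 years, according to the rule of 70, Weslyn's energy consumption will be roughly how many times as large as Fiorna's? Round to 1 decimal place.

Only the 3.3-point difference matters.
70/3.3 ≈ 21.21 years per doubling of the ratio; 55 years gives 2.59 doublings, so ≈ 6.0×.

approximately 6.0 times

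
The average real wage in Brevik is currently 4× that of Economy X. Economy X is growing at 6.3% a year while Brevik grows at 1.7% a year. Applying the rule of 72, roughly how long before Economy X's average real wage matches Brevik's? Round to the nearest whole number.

31 years

Economy X gains on Brevik at 6.3% − 1.7% = 4.6 points a year.
At that relative rate the gap halves every 72/4.6 ≈ 15.65 years.
A 4× gap closes after 2 halvings: 2 × 15.65 ≈ 31 years.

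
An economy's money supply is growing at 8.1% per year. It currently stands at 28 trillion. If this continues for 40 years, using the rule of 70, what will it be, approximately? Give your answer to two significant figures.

It doubles every 70/8.1 ≈ 8.64 years, so 40 years is 4.63 doublings.
2^4.63 ≈ 24.76; 28 × 24.76 ≈ 690 trillion.

approximately 690 trillion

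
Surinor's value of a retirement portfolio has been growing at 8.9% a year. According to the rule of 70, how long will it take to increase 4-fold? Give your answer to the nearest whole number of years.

≈ 16 years

Doubling time ≈ 70/8.9 = 7.87 years.
4× is 2 doublings, so 2 × 7.87 ≈ 16 years.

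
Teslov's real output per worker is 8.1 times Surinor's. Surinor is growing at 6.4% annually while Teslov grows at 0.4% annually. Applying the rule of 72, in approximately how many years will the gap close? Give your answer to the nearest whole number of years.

36 years

What matters is the difference: 6 pp.
Rule of 72 on the gap: the ratio halves every 72/6 ≈ 12.00 years.
An 8.1 times gap takes log₂(8.1) ≈ 3.02 halvings to close: 3.02 × 12.00 ≈ 36 years.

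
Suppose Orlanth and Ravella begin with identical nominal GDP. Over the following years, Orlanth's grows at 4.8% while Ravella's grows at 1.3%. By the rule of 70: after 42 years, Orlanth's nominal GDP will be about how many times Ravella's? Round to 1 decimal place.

approximately 4.3 times

Rate gap = 4.8% − 1.3% = 3.5 points.
The ratio doubles every 70/3.5 ≈ 20.00 years.
42/20.00 ≈ 2.10 doublings → ratio ≈ 2^2.10 ≈ 4.3.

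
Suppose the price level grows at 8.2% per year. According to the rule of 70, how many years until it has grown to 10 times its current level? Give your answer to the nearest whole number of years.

≈ 28 years

At 8.2% it doubles every 70/8.2 ≈ 8.54 years.
10× is log₂ 10 ≈ 3.32 doublings, so ≈ 3.32 × 8.54 = 28 years.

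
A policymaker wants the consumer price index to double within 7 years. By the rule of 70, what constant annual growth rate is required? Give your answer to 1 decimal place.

70 / 7 ≈ 10.00, so about 10.0% a year.

≈ 10.0%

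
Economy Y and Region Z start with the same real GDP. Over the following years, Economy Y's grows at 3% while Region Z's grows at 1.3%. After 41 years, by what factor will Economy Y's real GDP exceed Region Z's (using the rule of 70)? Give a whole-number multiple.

≈ 2 times

Economy Y pulls ahead at 1.7 pp per year, so the ratio doubles every 70/1.7 ≈ 41.18 years.
In 41 years that's 1.00 doublings: 2^1.00 ≈ 2.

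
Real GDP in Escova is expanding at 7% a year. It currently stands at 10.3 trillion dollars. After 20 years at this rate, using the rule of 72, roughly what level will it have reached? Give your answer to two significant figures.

It doubles every 72/7 ≈ 10.29 years, so 20 years is 1.94 doublings.
2^1.94 ≈ 3.84; 10.3 × 3.84 ≈ 40 trillion dollars.

≈ 40 trillion dollars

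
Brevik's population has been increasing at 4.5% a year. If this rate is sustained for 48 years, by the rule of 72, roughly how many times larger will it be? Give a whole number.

about 8 times

At 4.5% one doubling takes ≈ 16.00 years; 48 years is 3 of them, so ×8.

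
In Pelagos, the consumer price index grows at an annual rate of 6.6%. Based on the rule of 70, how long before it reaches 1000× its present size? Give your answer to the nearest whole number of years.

At 6.6% it doubles every 70/6.6 ≈ 10.61 years.
Reaching 1000× takes log₂(1000) ≈ 9.97 doublings.
9.97 × 10.61 ≈ 106 years.

roughly 106 years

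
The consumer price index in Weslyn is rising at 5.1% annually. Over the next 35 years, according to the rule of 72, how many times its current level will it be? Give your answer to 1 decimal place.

Doubles every ≈ 14.12 years (72/5.1).
35 years is 2.48 doublings; 2^2.48 ≈ 5.6×.

5.6 times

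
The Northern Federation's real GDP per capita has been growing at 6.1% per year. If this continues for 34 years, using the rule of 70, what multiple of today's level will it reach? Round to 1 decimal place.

Doubles every ≈ 11.48 years (70/6.1).
34 years is 2.96 doublings; 2^2.96 ≈ 7.8×.

approximately 7.8 times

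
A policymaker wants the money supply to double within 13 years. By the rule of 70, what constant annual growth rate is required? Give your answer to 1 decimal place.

70 / 13 ≈ 5.38, so about 5.4% a year.

5.4%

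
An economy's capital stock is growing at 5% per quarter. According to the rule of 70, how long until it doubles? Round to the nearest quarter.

approximately 14 quarters

At 5%, doubling takes about 70/5 = 14.00 quarters.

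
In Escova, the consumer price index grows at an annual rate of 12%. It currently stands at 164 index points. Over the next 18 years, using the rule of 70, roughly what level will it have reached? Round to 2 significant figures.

about 1400 index points

Doubling time ≈ 70/12 = 5.83 years.
18 years is 18/5.83 ≈ 3.09 doublings, a factor of 2^3.09 ≈ 8.51.
164 × 8.51 ≈ 1400 index points.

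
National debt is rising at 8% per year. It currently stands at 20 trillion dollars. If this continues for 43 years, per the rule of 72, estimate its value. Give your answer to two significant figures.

It doubles every 72/8 ≈ 9.00 years, so 43 years is 4.78 doublings.
2^4.78 ≈ 27.47; 20 × 27.47 ≈ 550 trillion dollars.

approximately 550 trillion dollars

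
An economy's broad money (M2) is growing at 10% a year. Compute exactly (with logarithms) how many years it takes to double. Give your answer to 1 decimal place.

t = ln(2) / ln(1 + 0.1) = 0.6931 / 0.095310 ≈ 7.27.

7.3 years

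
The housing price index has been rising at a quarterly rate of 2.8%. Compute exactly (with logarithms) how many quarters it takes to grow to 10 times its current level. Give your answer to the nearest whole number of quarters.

83 quarters

t = ln(10) / ln(1 + 0.028) = 2.3026 / 0.027615 ≈ 83.38.
≈ 83 quarters.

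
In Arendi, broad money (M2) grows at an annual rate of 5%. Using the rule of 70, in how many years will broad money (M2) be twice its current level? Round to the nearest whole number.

At 5%, doubling takes about 70/5 = 14.00 years.

around 14 years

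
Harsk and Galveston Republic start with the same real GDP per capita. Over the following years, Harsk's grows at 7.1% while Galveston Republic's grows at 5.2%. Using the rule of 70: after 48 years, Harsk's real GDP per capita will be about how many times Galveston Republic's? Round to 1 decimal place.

≈ 2.5 times

Only the 1.9-point difference matters.
70/1.9 ≈ 36.84 years per doubling of the ratio; 48 years gives 1.30 doublings, so ≈ 2.5×.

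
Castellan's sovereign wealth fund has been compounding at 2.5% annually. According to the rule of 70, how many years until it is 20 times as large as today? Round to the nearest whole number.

roughly 121 years

One doubling takes 70/2.5 = 28.00 years.
Reaching 20× takes log₂(20) ≈ 4.32 doublings.
4.32 × 28.00 ≈ 121 years.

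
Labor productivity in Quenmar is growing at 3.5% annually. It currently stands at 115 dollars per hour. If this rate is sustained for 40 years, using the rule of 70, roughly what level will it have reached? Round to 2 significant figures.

around 460 dollars per hour

Doubling time ≈ 70/3.5 = 20.00 years.
40 years is 40/20.00 ≈ 2.00 doublings, a factor of 2^2.00 ≈ 4.00.
115 × 4.00 ≈ 460 dollars per hour.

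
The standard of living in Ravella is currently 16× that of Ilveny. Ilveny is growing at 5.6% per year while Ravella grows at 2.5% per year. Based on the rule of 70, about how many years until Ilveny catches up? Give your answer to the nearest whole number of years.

around 90 years

The growth-rate gap is 5.6% − 2.5% = 3.1 percentage points.
So the ratio between them halves every 70/3.1 ≈ 22.58 years.
A 16× gap closes after 4 halvings: 4 × 22.58 ≈ 90 years.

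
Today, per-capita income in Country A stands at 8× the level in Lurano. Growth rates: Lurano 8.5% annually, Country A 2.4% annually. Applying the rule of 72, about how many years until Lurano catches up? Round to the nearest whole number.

What matters is the difference: 6.1 pp.
Rule of 72 on the gap: the ratio halves every 72/6.1 ≈ 11.80 years.
An 8× gap closes after 3 halvings: 3 × 11.80 ≈ 35 years.

≈ 35 years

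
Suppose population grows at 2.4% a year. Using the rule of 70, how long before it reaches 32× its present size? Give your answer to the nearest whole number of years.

Doubling time ≈ 70/2.4 = 29.17 years.
32 = 2^5, so 5 doublings → 146 years.

about 146 years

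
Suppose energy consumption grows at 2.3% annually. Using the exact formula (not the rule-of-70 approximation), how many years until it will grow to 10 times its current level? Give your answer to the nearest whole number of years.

101 years

t = ln(10) / ln(1 + 0.023) = 2.3026 / 0.022739 ≈ 101.26.
≈ 101 years.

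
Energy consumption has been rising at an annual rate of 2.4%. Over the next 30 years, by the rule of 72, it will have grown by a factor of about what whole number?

At 2.4% one doubling takes ≈ 30.00 years; 30 years is 1 of them, so ×2.

2 times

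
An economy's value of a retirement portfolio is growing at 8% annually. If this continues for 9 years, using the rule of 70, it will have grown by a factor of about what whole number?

At 8% one doubling takes ≈ 8.75 years; 9 years is 1 of them, so ×2.

≈ 2 times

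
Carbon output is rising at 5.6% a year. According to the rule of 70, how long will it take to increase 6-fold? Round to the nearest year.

One doubling takes 70/5.6 = 12.50 years.
6× is log₂ 6 ≈ 2.58 doublings, so ≈ 2.58 × 12.50 = 32 years.

approximately 32 years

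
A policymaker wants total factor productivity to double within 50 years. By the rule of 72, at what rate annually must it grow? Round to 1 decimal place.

72 / 50 ≈ 1.44, so about 1.4% annually.

around 1.4%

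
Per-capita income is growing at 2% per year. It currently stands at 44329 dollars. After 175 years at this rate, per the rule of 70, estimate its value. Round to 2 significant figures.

about 1400000 dollars

Doubling time ≈ 70/2 = 35.00 years.
175 years is 175/35.00 ≈ 5.00 doublings, a factor of 2^5.00 ≈ 32.00.
44329 × 32.00 ≈ 1400000 dollars.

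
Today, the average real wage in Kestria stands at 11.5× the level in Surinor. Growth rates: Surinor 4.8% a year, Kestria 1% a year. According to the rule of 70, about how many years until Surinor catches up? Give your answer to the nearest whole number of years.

roughly 65 years

What matters is the difference: 3.8 pp.
Rule of 70 on the gap: the ratio halves every 70/3.8 ≈ 18.42 years.
An 11.5× gap takes log₂(11.5) ≈ 3.52 halvings to close: 3.52 × 18.42 ≈ 65 years.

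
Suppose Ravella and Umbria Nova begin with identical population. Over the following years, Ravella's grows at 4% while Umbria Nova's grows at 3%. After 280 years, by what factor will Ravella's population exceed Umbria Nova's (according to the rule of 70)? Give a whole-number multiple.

Only the 1-point difference matters.
70/1 ≈ 70.00 years per doubling of the ratio; 280 years gives 4.00 doublings, so ≈ 16×.

≈ 16 times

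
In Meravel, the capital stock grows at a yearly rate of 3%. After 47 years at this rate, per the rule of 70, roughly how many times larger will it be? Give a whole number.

Doubling time ≈ 70/3 = 23.33 years.
47/23.33 ≈ 2 doublings, so about 2^2 = 4×.

≈ 4 times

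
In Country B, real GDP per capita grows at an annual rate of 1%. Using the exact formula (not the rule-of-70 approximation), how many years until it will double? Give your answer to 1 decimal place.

t = ln(2) / ln(1 + 0.01) = 0.6931 / 0.009950 ≈ 69.66.

69.7 years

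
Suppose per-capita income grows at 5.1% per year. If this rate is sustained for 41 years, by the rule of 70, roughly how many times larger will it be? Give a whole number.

Doubling time ≈ 70/5.1 = 13.73 years.
41/13.73 ≈ 3 doublings, so about 2^3 = 8×.

around 8 times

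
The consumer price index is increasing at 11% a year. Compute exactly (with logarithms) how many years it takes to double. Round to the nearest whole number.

t = ln(2) / ln(1 + 0.11) = 0.6931 / 0.104360 ≈ 6.64.
≈ 7 years.

7 years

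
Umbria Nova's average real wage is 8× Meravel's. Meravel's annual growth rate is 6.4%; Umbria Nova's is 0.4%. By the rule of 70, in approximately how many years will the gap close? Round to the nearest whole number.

What matters is the difference: 6 pp.
Rule of 70 on the gap: the ratio halves every 70/6 ≈ 11.67 years.
An 8× gap closes after 3 halvings: 3 × 11.67 ≈ 35 years.

about 35 years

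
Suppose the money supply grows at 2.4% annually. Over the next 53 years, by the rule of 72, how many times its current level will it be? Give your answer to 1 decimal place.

about 3.4 times

Doubles every ≈ 30.00 years (72/2.4).
53 years is 1.77 doublings; 2^1.77 ≈ 3.4×.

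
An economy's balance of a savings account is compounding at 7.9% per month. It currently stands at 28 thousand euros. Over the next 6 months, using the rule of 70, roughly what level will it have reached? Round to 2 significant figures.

around 45 thousand euros

Doubling time ≈ 70/7.9 = 8.86 months.
6 months is 6/8.86 ≈ 0.68 doublings, a factor of 2^0.68 ≈ 1.60.
28 × 1.60 ≈ 45 thousand euros.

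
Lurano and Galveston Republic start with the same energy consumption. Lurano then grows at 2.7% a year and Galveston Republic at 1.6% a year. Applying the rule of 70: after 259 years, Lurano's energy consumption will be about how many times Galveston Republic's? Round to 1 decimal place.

Only the 1.1-point difference matters.
70/1.1 ≈ 63.64 years per doubling of the ratio; 259 years gives 4.07 doublings, so ≈ 16.8×.

16.8 times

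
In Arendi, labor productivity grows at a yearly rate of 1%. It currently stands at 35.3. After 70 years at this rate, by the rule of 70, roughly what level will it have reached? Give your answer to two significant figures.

Doubling time ≈ 70/1 = 70.00 years.
70 years is 70/70.00 ≈ 1.00 doublings, a factor of 2^1.00 ≈ 2.00.
35.3 × 2.00 ≈ 71.

approximately 71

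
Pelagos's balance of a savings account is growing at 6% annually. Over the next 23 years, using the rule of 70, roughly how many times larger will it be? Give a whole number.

around 4 times

70/6 ≈ 11.67 years per doubling.
23 years fits 2 doublings: 2^2 = 4.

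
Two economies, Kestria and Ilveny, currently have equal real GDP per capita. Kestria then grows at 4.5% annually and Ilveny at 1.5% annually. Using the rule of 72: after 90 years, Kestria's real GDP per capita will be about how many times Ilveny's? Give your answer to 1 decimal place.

Kestria pulls ahead at 3 pp per year, so the ratio doubles every 72/3 ≈ 24.00 years.
In 90 years that's 3.75 doublings: 2^3.75 ≈ 13.5.

about 13.5 times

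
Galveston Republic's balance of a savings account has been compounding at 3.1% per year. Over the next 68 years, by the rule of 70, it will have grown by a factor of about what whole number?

At 3.1% one doubling takes ≈ 22.58 years; 68 years is 3 of them, so ×8.

8 times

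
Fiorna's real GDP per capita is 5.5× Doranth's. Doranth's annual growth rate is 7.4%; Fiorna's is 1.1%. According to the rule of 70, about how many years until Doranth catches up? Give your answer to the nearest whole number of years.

around 27 years

What matters is the difference: 6.3 pp.
Rule of 70 on the gap: the ratio halves every 70/6.3 ≈ 11.11 years.
A 5.5× gap takes log₂(5.5) ≈ 2.46 halvings to close: 2.46 × 11.11 ≈ 27 years.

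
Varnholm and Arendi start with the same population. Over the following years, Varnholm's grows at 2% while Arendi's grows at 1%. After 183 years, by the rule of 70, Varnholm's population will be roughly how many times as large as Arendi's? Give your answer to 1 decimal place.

around 6.1 times

Rate gap = 2% − 1% = 1 point.
The ratio doubles every 70/1 ≈ 70.00 years.
183/70.00 ≈ 2.61 doublings → ratio ≈ 2^2.61 ≈ 6.1.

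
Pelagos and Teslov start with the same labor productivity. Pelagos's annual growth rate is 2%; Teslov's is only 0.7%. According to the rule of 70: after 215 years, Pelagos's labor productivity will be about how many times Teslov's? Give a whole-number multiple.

Pelagos pulls ahead at 1.3 pp per year, so the ratio doubles every 70/1.3 ≈ 53.85 years.
In 215 years that's 3.99 doublings: 2^3.99 ≈ 16.

16 times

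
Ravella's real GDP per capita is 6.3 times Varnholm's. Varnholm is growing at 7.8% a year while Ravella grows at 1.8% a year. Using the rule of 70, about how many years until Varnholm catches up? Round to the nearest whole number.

about 31 years

Varnholm gains on Ravella at 7.8% − 1.8% = 6 points a year.
At that relative rate the gap halves every 70/6 ≈ 11.67 years.
A 6.3 times gap takes log₂(6.3) ≈ 2.66 halvings to close: 2.66 × 11.67 ≈ 31 years.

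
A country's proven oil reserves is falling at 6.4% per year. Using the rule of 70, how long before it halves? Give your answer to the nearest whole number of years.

11 years

Halving time ≈ 70 / 6.4 = 10.94 → 11 years.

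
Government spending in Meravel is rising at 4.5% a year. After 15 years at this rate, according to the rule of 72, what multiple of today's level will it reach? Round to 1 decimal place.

1.9 times

Doubling time ≈ 72/4.5 = 16.00 years.
15 years / 16.00 ≈ 0.94 doublings → factor 2^0.94 ≈ 1.9.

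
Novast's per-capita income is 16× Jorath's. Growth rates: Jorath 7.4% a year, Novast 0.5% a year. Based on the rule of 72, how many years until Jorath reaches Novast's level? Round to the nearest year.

What matters is the difference: 6.9 pp.
Rule of 72 on the gap: the ratio halves every 72/6.9 ≈ 10.43 years.
A 16× gap closes after 4 halvings: 4 × 10.43 ≈ 42 years.

roughly 42 years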